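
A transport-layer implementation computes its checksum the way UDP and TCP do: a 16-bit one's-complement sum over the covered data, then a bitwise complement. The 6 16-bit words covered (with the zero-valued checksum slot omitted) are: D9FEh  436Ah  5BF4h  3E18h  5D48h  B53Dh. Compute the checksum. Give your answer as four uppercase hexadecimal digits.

3604

One's-complement addition (fold any carry out of bit 15 back into bit 0):
  0xD9FE + 0x436A = 0x11D68 → wrap carry → 0x1D69
  0x1D69 + 0x5BF4 = 0x0795D
  0x795D + 0x3E18 = 0x0B775
  0xB775 + 0x5D48 = 0x114BD → wrap carry → 0x14BE
  0x14BE + 0xB53D = 0x0C9FB
One's-complement sum = 0xC9FB.
Checksum = ~0xC9FB & 0xFFFF = 0x3604.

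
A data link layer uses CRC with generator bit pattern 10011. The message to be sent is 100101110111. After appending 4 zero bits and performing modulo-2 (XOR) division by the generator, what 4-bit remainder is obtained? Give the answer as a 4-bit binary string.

1111

Append 4 zeros: 1001011101110000. Divide by 10011 (XOR where the leading bit is 1):
  pos 0: 10010 XOR 10011 = 00001
  pos 4: 11110 XOR 10011 = 01101
  pos 5: 11011 XOR 10011 = 01000
  pos 6: 10001 XOR 10011 = 00010
  pos 9: 10100 XOR 10011 = 00111
  pos 11: 11100 XOR 10011 = 01111
Remainder (last 4 bits) = 1111. This is the CRC / FCS.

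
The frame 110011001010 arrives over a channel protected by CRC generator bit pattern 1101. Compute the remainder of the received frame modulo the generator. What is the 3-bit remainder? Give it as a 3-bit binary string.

010

Modulo-2 division of 110011001010 by 1101:
  pos 0: 1100 XOR 1101 = 0001
  pos 3: 1110 XOR 1101 = 0011
  pos 5: 1101 XOR 1101 = 0000
Remainder = 010 (nonzero — an error is detected).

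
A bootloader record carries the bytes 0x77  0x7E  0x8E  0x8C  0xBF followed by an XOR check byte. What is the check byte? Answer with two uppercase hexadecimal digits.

XOR the bytes together:
  start with 0x77
  0x77 ⊕ 0x7E = 0x09
  0x09 ⊕ 0x8E = 0x87
  0x87 ⊕ 0x8C = 0x0B
  0x0B ⊕ 0xBF = 0xB4

B4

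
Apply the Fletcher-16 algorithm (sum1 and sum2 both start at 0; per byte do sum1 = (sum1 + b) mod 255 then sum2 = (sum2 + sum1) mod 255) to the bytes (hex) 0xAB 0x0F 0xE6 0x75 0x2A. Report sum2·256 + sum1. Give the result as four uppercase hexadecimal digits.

6041

Running sums (mod 255):
  after byte 0 (0xAB): sum1=171, sum2=171
  after byte 1 (0x0F): sum1=186, sum2=102
  after byte 2 (0xE6): sum1=161, sum2=8
  after byte 3 (0x75): sum1=23, sum2=31
  after byte 4 (0x2A): sum1=65, sum2=96
Checksum = sum2·256 + sum1 = 96·256 + 65 = 24641 = 0x6041.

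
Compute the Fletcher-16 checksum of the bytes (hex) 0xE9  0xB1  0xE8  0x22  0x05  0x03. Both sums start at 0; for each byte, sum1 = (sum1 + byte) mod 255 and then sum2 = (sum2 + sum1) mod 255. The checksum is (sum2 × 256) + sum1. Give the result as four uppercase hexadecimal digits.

0BAE

Running sums (mod 255):
  after byte 0 (0xE9): sum1=233, sum2=233
  after byte 1 (0xB1): sum1=155, sum2=133
  after byte 2 (0xE8): sum1=132, sum2=10
  after byte 3 (0x22): sum1=166, sum2=176
  after byte 4 (0x05): sum1=171, sum2=92
  after byte 5 (0x03): sum1=174, sum2=11
Checksum = sum2·256 + sum1 = 11·256 + 174 = 2990 = 0x0BAE.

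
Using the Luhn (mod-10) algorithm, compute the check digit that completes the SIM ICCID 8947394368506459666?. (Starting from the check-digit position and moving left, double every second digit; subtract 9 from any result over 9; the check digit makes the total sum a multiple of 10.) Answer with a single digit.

2

Partial digits right→left: 6 6 6 9 5 4 6 0 5 8 6 3 4 9 3 7 4 9 8
Double every second digit counting from the check-digit position (so the 1st, 3rd, 5th, ... of the partial from the right).
  doubled (with −9 where >9): 3 3 1 3 1 3 8 6 8 7 → sum 43
  kept as-is: 6 9 4 0 8 3 9 7 9 → sum 55
Total = 43 + 55 = 98.
Check digit = (10 − (98 mod 10)) mod 10 = 2.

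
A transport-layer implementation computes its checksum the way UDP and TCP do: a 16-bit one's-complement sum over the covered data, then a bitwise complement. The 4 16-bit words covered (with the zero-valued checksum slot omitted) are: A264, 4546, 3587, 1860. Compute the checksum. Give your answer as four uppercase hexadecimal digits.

CA6D

One's-complement addition (fold any carry out of bit 15 back into bit 0):
  0xA264 + 0x4546 = 0x0E7AA
  0xE7AA + 0x3587 = 0x11D31 → wrap carry → 0x1D32
  0x1D32 + 0x1860 = 0x03592
One's-complement sum = 0x3592.
Checksum = ~0x3592 & 0xFFFF = 0xCA6D.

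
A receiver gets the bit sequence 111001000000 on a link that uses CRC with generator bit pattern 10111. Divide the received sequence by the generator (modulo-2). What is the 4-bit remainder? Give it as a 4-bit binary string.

Modulo-2 division of 111001000000 by 10111:
  pos 0: 11100 XOR 10111 = 01011
  pos 1: 10111 XOR 10111 = 00000
Remainder = 0000 (zero — the frame passes the CRC check).

0000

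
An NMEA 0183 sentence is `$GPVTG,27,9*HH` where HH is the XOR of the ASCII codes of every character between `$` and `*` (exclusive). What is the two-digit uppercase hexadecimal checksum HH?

6E

XOR the ASCII codes of the payload characters:
  'G' = 0x47 → acc = 0x47
  'P' = 0x50 → acc = 0x17
  'V' = 0x56 → acc = 0x41
  'T' = 0x54 → acc = 0x15
  'G' = 0x47 → acc = 0x52
  ',' = 0x2C → acc = 0x7E
  '2' = 0x32 → acc = 0x4C
  '7' = 0x37 → acc = 0x7B
  ',' = 0x2C → acc = 0x57
  '9' = 0x39 → acc = 0x6E
Checksum = 0x6E.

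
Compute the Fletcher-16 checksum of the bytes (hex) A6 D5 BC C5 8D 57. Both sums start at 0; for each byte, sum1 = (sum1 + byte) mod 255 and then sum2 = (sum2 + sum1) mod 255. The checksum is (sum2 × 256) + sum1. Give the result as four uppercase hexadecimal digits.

CBE3

Running sums (mod 255):
  after byte 0 (A6): sum1=166, sum2=166
  after byte 1 (D5): sum1=124, sum2=35
  after byte 2 (BC): sum1=57, sum2=92
  after byte 3 (C5): sum1=254, sum2=91
  after byte 4 (8D): sum1=140, sum2=231
  after byte 5 (57): sum1=227, sum2=203
Checksum = sum2·256 + sum1 = 203·256 + 227 = 52195 = 0xCBE3.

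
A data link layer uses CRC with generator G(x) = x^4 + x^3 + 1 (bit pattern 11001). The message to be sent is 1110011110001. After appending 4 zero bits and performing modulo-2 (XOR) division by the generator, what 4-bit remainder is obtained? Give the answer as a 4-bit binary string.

Append 4 zeros: 11100111100010000. Divide by 11001 (XOR where the leading bit is 1):
  pos 0: 11100 XOR 11001 = 00101
  pos 2: 10111 XOR 11001 = 01110
  pos 3: 11101 XOR 11001 = 00100
  pos 5: 10010 XOR 11001 = 01011
  pos 6: 10110 XOR 11001 = 01111
  pos 7: 11110 XOR 11001 = 00111
  pos 9: 11110 XOR 11001 = 00111
  pos 11: 11100 XOR 11001 = 00101
Remainder (last 4 bits) = 1010. This is the CRC / FCS.

1010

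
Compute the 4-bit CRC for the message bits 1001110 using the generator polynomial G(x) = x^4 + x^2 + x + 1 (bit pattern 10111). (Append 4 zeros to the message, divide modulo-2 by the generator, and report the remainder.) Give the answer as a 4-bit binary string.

1100

Append 4 zeros: 10011100000. Divide by 10111 (XOR where the leading bit is 1):
  pos 0: 10011 XOR 10111 = 00100
  pos 2: 10010 XOR 10111 = 00101
  pos 4: 10100 XOR 10111 = 00011
Remainder (last 4 bits) = 1100. This is the CRC / FCS.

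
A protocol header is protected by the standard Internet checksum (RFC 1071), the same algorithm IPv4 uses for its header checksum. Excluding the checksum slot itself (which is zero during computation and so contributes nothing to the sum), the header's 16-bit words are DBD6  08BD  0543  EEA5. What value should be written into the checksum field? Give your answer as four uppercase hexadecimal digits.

2783

One's-complement addition (fold any carry out of bit 15 back into bit 0):
  0xDBD6 + 0x08BD = 0x0E493
  0xE493 + 0x0543 = 0x0E9D6
  0xE9D6 + 0xEEA5 = 0x1D87B → wrap carry → 0xD87C
One's-complement sum = 0xD87C.
Checksum = ~0xD87C & 0xFFFF = 0x2783.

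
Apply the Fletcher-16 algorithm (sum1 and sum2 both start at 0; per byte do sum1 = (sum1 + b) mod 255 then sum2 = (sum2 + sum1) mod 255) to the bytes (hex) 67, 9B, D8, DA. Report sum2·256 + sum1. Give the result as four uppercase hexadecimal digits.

FCB6

Running sums (mod 255):
  after byte 0 (67): sum1=103, sum2=103
  after byte 1 (9B): sum1=3, sum2=106
  after byte 2 (D8): sum1=219, sum2=70
  after byte 3 (DA): sum1=182, sum2=252
Checksum = sum2·256 + sum1 = 252·256 + 182 = 64694 = 0xFCB6.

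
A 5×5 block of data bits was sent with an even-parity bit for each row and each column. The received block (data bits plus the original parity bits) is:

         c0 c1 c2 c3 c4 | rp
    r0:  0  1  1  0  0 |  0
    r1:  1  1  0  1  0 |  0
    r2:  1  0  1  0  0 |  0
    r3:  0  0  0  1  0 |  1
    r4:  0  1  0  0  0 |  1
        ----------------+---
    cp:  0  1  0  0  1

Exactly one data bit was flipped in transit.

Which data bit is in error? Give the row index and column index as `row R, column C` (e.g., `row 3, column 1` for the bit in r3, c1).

row 1, column 4

Recompute each row's even parity and compare to rp:
  r0: data parity 0, sent rp 0 → ok
  r1: data parity 1, sent rp 0 → mismatch
  r2: data parity 0, sent rp 0 → ok
  r3: data parity 1, sent rp 1 → ok
  r4: data parity 1, sent rp 1 → ok
Recompute each column's even parity and compare to cp:
  c0: data parity 0, sent cp 0 → ok
  c1: data parity 1, sent cp 1 → ok
  c2: data parity 0, sent cp 0 → ok
  c3: data parity 0, sent cp 0 → ok
  c4: data parity 0, sent cp 1 → mismatch
Exactly one row (r1) and one column (c4) fail → the flipped bit is at their intersection.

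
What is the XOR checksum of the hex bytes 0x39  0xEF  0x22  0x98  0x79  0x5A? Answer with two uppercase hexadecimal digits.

XOR the bytes together:
  start with 0x39
  0x39 ⊕ 0xEF = 0xD6
  0xD6 ⊕ 0x22 = 0xF4
  0xF4 ⊕ 0x98 = 0x6C
  0x6C ⊕ 0x79 = 0x15
  0x15 ⊕ 0x5A = 0x4F

4F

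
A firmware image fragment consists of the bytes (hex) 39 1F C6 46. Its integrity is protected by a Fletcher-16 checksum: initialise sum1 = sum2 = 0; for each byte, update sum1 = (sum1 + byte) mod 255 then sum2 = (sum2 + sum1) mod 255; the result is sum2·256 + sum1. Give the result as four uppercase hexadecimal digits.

1665

Running sums (mod 255):
  after byte 0 (39): sum1=57, sum2=57
  after byte 1 (1F): sum1=88, sum2=145
  after byte 2 (C6): sum1=31, sum2=176
  after byte 3 (46): sum1=101, sum2=22
Checksum = sum2·256 + sum1 = 22·256 + 101 = 5733 = 0x1665.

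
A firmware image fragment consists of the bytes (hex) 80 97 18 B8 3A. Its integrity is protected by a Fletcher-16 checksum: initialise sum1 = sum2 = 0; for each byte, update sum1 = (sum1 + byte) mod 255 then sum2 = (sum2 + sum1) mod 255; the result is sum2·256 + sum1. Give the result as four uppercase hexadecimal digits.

D423

Running sums (mod 255):
  after byte 0 (80): sum1=128, sum2=128
  after byte 1 (97): sum1=24, sum2=152
  after byte 2 (18): sum1=48, sum2=200
  after byte 3 (B8): sum1=232, sum2=177
  after byte 4 (3A): sum1=35, sum2=212
Checksum = sum2·256 + sum1 = 212·256 + 35 = 54307 = 0xD423.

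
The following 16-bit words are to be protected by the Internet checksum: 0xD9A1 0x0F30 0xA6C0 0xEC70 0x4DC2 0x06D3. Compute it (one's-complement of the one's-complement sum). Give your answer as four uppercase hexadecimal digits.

2F67

One's-complement addition (fold any carry out of bit 15 back into bit 0):
  0xD9A1 + 0x0F30 = 0x0E8D1
  0xE8D1 + 0xA6C0 = 0x18F91 → wrap carry → 0x8F92
  0x8F92 + 0xEC70 = 0x17C02 → wrap carry → 0x7C03
  0x7C03 + 0x4DC2 = 0x0C9C5
  0xC9C5 + 0x06D3 = 0x0D098
One's-complement sum = 0xD098.
Checksum = ~0xD098 & 0xFFFF = 0x2F67.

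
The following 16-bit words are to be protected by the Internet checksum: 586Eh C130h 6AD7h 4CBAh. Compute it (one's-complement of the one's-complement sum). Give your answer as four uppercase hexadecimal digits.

2ECF

One's-complement addition (fold any carry out of bit 15 back into bit 0):
  0x586E + 0xC130 = 0x1199E → wrap carry → 0x199F
  0x199F + 0x6AD7 = 0x08476
  0x8476 + 0x4CBA = 0x0D130
One's-complement sum = 0xD130.
Checksum = ~0xD130 & 0xFFFF = 0x2ECF.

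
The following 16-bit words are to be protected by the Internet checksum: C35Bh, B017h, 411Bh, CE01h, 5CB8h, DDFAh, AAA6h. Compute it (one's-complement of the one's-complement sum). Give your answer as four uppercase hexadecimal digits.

9815

One's-complement addition (fold any carry out of bit 15 back into bit 0):
  0xC35B + 0xB017 = 0x17372 → wrap carry → 0x7373
  0x7373 + 0x411B = 0x0B48E
  0xB48E + 0xCE01 = 0x1828F → wrap carry → 0x8290
  0x8290 + 0x5CB8 = 0x0DF48
  0xDF48 + 0xDDFA = 0x1BD42 → wrap carry → 0xBD43
  0xBD43 + 0xAAA6 = 0x167E9 → wrap carry → 0x67EA
One's-complement sum = 0x67EA.
Checksum = ~0x67EA & 0xFFFF = 0x9815.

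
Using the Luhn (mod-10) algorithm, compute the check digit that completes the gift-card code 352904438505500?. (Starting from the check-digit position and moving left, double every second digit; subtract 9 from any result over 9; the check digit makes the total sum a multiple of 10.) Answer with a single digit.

3

Partial digits right→left: 0 0 5 5 0 5 8 3 4 4 0 9 2 5 3
Double every second digit counting from the check-digit position (so the 1st, 3rd, 5th, ... of the partial from the right).
  doubled (with −9 where >9): 0 1 0 7 8 0 4 6 → sum 26
  kept as-is: 0 5 5 3 4 9 5 → sum 31
Total = 26 + 31 = 57.
Check digit = (10 − (57 mod 10)) mod 10 = 3.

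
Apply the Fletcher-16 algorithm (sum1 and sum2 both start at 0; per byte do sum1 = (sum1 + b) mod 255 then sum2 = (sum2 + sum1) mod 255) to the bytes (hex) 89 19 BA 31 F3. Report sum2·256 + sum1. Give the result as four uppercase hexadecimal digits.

9A82

Running sums (mod 255):
  after byte 0 (89): sum1=137, sum2=137
  after byte 1 (19): sum1=162, sum2=44
  after byte 2 (BA): sum1=93, sum2=137
  after byte 3 (31): sum1=142, sum2=24
  after byte 4 (F3): sum1=130, sum2=154
Checksum = sum2·256 + sum1 = 154·256 + 130 = 39554 = 0x9A82.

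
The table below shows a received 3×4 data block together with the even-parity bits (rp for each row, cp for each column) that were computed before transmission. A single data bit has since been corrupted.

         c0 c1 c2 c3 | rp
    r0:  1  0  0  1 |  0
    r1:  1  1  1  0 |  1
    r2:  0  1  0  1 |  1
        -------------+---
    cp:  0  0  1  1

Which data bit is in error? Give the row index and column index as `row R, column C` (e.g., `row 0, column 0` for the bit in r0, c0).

Recompute each row's even parity and compare to rp:
  r0: data parity 0, sent rp 0 → ok
  r1: data parity 1, sent rp 1 → ok
  r2: data parity 0, sent rp 1 → mismatch
Recompute each column's even parity and compare to cp:
  c0: data parity 0, sent cp 0 → ok
  c1: data parity 0, sent cp 0 → ok
  c2: data parity 1, sent cp 1 → ok
  c3: data parity 0, sent cp 1 → mismatch
Exactly one row (r2) and one column (c3) fail → the flipped bit is at their intersection.

row 2, column 3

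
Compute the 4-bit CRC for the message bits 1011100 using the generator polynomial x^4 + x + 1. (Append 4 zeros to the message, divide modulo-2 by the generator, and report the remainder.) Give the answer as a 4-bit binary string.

0101

Append 4 zeros: 10111000000. Divide by 10011 (XOR where the leading bit is 1):
  pos 0: 10111 XOR 10011 = 00100
  pos 2: 10000 XOR 10011 = 00011
  pos 5: 11000 XOR 10011 = 01011
  pos 6: 10110 XOR 10011 = 00101
Remainder (last 4 bits) = 0101. This is the CRC / FCS.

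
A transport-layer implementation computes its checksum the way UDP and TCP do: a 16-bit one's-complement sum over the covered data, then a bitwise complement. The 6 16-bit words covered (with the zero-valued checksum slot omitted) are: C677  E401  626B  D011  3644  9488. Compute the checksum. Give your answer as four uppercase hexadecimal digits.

583C

One's-complement addition (fold any carry out of bit 15 back into bit 0):
  0xC677 + 0xE401 = 0x1AA78 → wrap carry → 0xAA79
  0xAA79 + 0x626B = 0x10CE4 → wrap carry → 0x0CE5
  0x0CE5 + 0xD011 = 0x0DCF6
  0xDCF6 + 0x3644 = 0x1133A → wrap carry → 0x133B
  0x133B + 0x9488 = 0x0A7C3
One's-complement sum = 0xA7C3.
Checksum = ~0xA7C3 & 0xFFFF = 0x583C.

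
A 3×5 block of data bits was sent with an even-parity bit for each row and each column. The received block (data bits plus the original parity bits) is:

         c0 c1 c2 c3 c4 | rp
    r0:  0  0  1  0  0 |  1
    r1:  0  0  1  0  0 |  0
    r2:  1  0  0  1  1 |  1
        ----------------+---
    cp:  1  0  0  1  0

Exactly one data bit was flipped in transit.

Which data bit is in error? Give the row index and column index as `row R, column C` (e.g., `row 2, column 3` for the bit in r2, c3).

row 1, column 4

Recompute each row's even parity and compare to rp:
  r0: data parity 1, sent rp 1 → ok
  r1: data parity 1, sent rp 0 → mismatch
  r2: data parity 1, sent rp 1 → ok
Recompute each column's even parity and compare to cp:
  c0: data parity 1, sent cp 1 → ok
  c1: data parity 0, sent cp 0 → ok
  c2: data parity 0, sent cp 0 → ok
  c3: data parity 1, sent cp 1 → ok
  c4: data parity 1, sent cp 0 → mismatch
Exactly one row (r1) and one column (c4) fail → the flipped bit is at their intersection.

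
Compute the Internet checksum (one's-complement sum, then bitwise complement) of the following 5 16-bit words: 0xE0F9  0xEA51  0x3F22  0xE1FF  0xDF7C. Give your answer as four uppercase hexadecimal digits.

One's-complement addition (fold any carry out of bit 15 back into bit 0):
  0xE0F9 + 0xEA51 = 0x1CB4A → wrap carry → 0xCB4B
  0xCB4B + 0x3F22 = 0x10A6D → wrap carry → 0x0A6E
  0x0A6E + 0xE1FF = 0x0EC6D
  0xEC6D + 0xDF7C = 0x1CBE9 → wrap carry → 0xCBEA
One's-complement sum = 0xCBEA.
Checksum = ~0xCBEA & 0xFFFF = 0x3415.

3415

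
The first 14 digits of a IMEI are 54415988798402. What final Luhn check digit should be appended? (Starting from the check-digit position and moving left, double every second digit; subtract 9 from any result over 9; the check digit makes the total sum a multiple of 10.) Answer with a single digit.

Partial digits right→left: 2 0 4 8 9 7 8 8 9 5 1 4 4 5
Double every second digit counting from the check-digit position (so the 1st, 3rd, 5th, ... of the partial from the right).
  doubled (with −9 where >9): 4 8 9 7 9 2 8 → sum 47
  kept as-is: 0 8 7 8 5 4 5 → sum 37
Total = 47 + 37 = 84.
Check digit = (10 − (84 mod 10)) mod 10 = 6.

6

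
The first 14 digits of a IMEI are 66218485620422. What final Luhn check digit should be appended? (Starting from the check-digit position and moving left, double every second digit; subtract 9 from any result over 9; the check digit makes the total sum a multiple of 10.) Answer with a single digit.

Partial digits right→left: 2 2 4 0 2 6 5 8 4 8 1 2 6 6
Double every second digit counting from the check-digit position (so the 1st, 3rd, 5th, ... of the partial from the right).
  doubled (with −9 where >9): 4 8 4 1 8 2 3 → sum 30
  kept as-is: 2 0 6 8 8 2 6 → sum 32
Total = 30 + 32 = 62.
Check digit = (10 − (62 mod 10)) mod 10 = 8.

8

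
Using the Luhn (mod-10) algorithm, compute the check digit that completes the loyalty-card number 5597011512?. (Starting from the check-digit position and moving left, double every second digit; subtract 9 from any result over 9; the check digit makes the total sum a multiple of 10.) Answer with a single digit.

Partial digits right→left: 2 1 5 1 1 0 7 9 5 5
Double every second digit counting from the check-digit position (so the 1st, 3rd, 5th, ... of the partial from the right).
  doubled (with −9 where >9): 4 1 2 5 1 → sum 13
  kept as-is: 1 1 0 9 5 → sum 16
Total = 13 + 16 = 29.
Check digit = (10 − (29 mod 10)) mod 10 = 1.

1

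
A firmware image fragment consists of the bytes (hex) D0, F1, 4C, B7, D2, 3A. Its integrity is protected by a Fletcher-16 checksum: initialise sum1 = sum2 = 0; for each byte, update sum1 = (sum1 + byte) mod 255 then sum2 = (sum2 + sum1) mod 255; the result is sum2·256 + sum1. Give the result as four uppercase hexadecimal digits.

Running sums (mod 255):
  after byte 0 (D0): sum1=208, sum2=208
  after byte 1 (F1): sum1=194, sum2=147
  after byte 2 (4C): sum1=15, sum2=162
  after byte 3 (B7): sum1=198, sum2=105
  after byte 4 (D2): sum1=153, sum2=3
  after byte 5 (3A): sum1=211, sum2=214
Checksum = sum2·256 + sum1 = 214·256 + 211 = 54995 = 0xD6D3.

D6D3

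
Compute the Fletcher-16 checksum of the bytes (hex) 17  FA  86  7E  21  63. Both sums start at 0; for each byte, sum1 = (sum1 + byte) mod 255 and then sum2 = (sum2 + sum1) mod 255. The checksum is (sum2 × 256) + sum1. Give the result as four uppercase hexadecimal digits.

AC9B

Running sums (mod 255):
  after byte 0 (17): sum1=23, sum2=23
  after byte 1 (FA): sum1=18, sum2=41
  after byte 2 (86): sum1=152, sum2=193
  after byte 3 (7E): sum1=23, sum2=216
  after byte 4 (21): sum1=56, sum2=17
  after byte 5 (63): sum1=155, sum2=172
Checksum = sum2·256 + sum1 = 172·256 + 155 = 44187 = 0xAC9B.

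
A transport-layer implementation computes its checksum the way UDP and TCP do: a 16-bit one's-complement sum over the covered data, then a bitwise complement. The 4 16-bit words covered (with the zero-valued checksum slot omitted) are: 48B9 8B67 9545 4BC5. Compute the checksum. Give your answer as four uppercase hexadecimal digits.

One's-complement addition (fold any carry out of bit 15 back into bit 0):
  0x48B9 + 0x8B67 = 0x0D420
  0xD420 + 0x9545 = 0x16965 → wrap carry → 0x6966
  0x6966 + 0x4BC5 = 0x0B52B
One's-complement sum = 0xB52B.
Checksum = ~0xB52B & 0xFFFF = 0x4AD4.

4AD4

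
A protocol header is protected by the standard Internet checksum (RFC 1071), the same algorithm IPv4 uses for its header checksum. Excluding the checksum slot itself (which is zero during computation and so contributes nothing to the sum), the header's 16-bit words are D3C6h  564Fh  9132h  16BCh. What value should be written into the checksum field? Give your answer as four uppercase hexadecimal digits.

One's-complement addition (fold any carry out of bit 15 back into bit 0):
  0xD3C6 + 0x564F = 0x12A15 → wrap carry → 0x2A16
  0x2A16 + 0x9132 = 0x0BB48
  0xBB48 + 0x16BC = 0x0D204
One's-complement sum = 0xD204.
Checksum = ~0xD204 & 0xFFFF = 0x2DFB.

2DFB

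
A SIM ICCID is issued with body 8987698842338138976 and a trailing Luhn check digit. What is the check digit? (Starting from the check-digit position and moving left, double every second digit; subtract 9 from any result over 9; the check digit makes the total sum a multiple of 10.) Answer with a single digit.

Partial digits right→left: 6 7 9 8 3 1 8 3 3 2 4 8 8 9 6 7 8 9 8
Double every second digit counting from the check-digit position (so the 1st, 3rd, 5th, ... of the partial from the right).
  doubled (with −9 where >9): 3 9 6 7 6 8 7 3 7 7 → sum 63
  kept as-is: 7 8 1 3 2 8 9 7 9 → sum 54
Total = 63 + 54 = 117.
Check digit = (10 − (117 mod 10)) mod 10 = 3.

3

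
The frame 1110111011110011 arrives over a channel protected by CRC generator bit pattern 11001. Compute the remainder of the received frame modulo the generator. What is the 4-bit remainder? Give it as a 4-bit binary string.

0000

Modulo-2 division of 1110111011110011 by 11001:
  pos 0: 11101 XOR 11001 = 00100
  pos 2: 10011 XOR 11001 = 01010
  pos 3: 10100 XOR 11001 = 01101
  pos 4: 11011 XOR 11001 = 00010
  pos 7: 10111 XOR 11001 = 01110
  pos 8: 11100 XOR 11001 = 00101
  pos 10: 10101 XOR 11001 = 01100
  pos 11: 11001 XOR 11001 = 00000
Remainder = 0000 (zero — the frame passes the CRC check).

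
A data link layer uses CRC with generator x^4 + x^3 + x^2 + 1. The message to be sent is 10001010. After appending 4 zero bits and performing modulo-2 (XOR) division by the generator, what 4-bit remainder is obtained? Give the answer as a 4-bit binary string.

Append 4 zeros: 100010100000. Divide by 11101 (XOR where the leading bit is 1):
  pos 0: 10001 XOR 11101 = 01100
  pos 1: 11000 XOR 11101 = 00101
  pos 3: 10110 XOR 11101 = 01011
  pos 4: 10110 XOR 11101 = 01011
  pos 5: 10110 XOR 11101 = 01011
  pos 6: 10110 XOR 11101 = 01011
  pos 7: 10110 XOR 11101 = 01011
Remainder (last 4 bits) = 1011. This is the CRC / FCS.

1011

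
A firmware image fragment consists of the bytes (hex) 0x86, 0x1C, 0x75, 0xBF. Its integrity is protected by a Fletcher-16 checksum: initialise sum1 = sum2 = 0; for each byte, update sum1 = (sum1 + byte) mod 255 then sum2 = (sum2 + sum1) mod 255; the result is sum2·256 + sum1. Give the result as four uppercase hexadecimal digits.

19D7

Running sums (mod 255):
  after byte 0 (0x86): sum1=134, sum2=134
  after byte 1 (0x1C): sum1=162, sum2=41
  after byte 2 (0x75): sum1=24, sum2=65
  after byte 3 (0xBF): sum1=215, sum2=25
Checksum = sum2·256 + sum1 = 25·256 + 215 = 6615 = 0x19D7.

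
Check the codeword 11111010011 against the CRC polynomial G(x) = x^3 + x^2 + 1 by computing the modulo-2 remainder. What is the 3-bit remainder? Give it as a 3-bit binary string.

Modulo-2 division of 11111010011 by 1101:
  pos 0: 1111 XOR 1101 = 0010
  pos 2: 1010 XOR 1101 = 0111
  pos 3: 1111 XOR 1101 = 0010
  pos 5: 1000 XOR 1101 = 0101
  pos 6: 1011 XOR 1101 = 0110
  pos 7: 1101 XOR 1101 = 0000
Remainder = 000 (zero — the frame passes the CRC check).

000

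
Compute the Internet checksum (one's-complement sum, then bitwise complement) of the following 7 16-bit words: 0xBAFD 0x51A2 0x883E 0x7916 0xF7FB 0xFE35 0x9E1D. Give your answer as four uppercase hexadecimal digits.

5DBB

One's-complement addition (fold any carry out of bit 15 back into bit 0):
  0xBAFD + 0x51A2 = 0x10C9F → wrap carry → 0x0CA0
  0x0CA0 + 0x883E = 0x094DE
  0x94DE + 0x7916 = 0x10DF4 → wrap carry → 0x0DF5
  0x0DF5 + 0xF7FB = 0x105F0 → wrap carry → 0x05F1
  0x05F1 + 0xFE35 = 0x10426 → wrap carry → 0x0427
  0x0427 + 0x9E1D = 0x0A244
One's-complement sum = 0xA244.
Checksum = ~0xA244 & 0xFFFF = 0x5DBB.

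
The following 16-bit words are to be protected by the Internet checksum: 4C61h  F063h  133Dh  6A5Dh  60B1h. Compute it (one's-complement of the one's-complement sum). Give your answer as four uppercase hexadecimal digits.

One's-complement addition (fold any carry out of bit 15 back into bit 0):
  0x4C61 + 0xF063 = 0x13CC4 → wrap carry → 0x3CC5
  0x3CC5 + 0x133D = 0x05002
  0x5002 + 0x6A5D = 0x0BA5F
  0xBA5F + 0x60B1 = 0x11B10 → wrap carry → 0x1B11
One's-complement sum = 0x1B11.
Checksum = ~0x1B11 & 0xFFFF = 0xE4EE.

E4EE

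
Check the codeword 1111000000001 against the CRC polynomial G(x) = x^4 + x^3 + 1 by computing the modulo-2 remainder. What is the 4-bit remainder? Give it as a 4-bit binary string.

0000

Modulo-2 division of 1111000000001 by 11001:
  pos 0: 11110 XOR 11001 = 00111
  pos 2: 11100 XOR 11001 = 00101
  pos 4: 10100 XOR 11001 = 01101
  pos 5: 11010 XOR 11001 = 00011
  pos 8: 11001 XOR 11001 = 00000
Remainder = 0000 (zero — the frame passes the CRC check).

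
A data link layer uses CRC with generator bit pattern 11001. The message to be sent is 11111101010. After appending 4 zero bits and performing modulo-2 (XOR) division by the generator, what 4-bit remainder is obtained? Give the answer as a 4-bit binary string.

0111

Append 4 zeros: 111111010100000. Divide by 11001 (XOR where the leading bit is 1):
  pos 0: 11111 XOR 11001 = 00110
  pos 2: 11010 XOR 11001 = 00011
  pos 5: 11101 XOR 11001 = 00100
  pos 7: 10000 XOR 11001 = 01001
  pos 8: 10010 XOR 11001 = 01011
  pos 9: 10110 XOR 11001 = 01111
  pos 10: 11110 XOR 11001 = 00111
Remainder (last 4 bits) = 0111. This is the CRC / FCS.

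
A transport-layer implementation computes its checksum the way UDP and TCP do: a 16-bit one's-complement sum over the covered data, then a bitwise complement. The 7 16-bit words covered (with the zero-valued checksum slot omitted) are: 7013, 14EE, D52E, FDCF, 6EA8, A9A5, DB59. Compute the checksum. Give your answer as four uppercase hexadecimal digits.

One's-complement addition (fold any carry out of bit 15 back into bit 0):
  0x7013 + 0x14EE = 0x08501
  0x8501 + 0xD52E = 0x15A2F → wrap carry → 0x5A30
  0x5A30 + 0xFDCF = 0x157FF → wrap carry → 0x5800
  0x5800 + 0x6EA8 = 0x0C6A8
  0xC6A8 + 0xA9A5 = 0x1704D → wrap carry → 0x704E
  0x704E + 0xDB59 = 0x14BA7 → wrap carry → 0x4BA8
One's-complement sum = 0x4BA8.
Checksum = ~0x4BA8 & 0xFFFF = 0xB457.

B457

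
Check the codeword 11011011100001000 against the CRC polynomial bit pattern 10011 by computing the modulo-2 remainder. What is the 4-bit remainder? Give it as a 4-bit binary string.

0001

Modulo-2 division of 11011011100001000 by 10011:
  pos 0: 11011 XOR 10011 = 01000
  pos 1: 10000 XOR 10011 = 00011
  pos 4: 11111 XOR 10011 = 01100
  pos 5: 11000 XOR 10011 = 01011
  pos 6: 10110 XOR 10011 = 00101
  pos 8: 10100 XOR 10011 = 00111
  pos 10: 11110 XOR 10011 = 01101
  pos 11: 11010 XOR 10011 = 01001
  pos 12: 10010 XOR 10011 = 00001
Remainder = 0001 (nonzero — an error is detected).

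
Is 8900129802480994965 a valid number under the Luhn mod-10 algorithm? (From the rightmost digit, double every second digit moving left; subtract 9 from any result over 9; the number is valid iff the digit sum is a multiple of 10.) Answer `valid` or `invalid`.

invalid

From the right, keep odd positions and double even positions (subtract 9 from any doubled value over 9):
  doubled (positions 2,4,...): 3 8 9 7 4 7 4 0 9 → sum 51
  kept (positions 1,3,...): 5 9 9 0 4 0 9 1 0 8 → sum 45
Total = 96.
96 mod 10 = 6, so the number is invalid.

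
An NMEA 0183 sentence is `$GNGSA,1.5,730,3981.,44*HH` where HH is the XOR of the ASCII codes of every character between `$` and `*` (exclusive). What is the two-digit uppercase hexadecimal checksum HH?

XOR the ASCII codes of the payload characters:
  'G' = 0x47 → acc = 0x47
  'N' = 0x4E → acc = 0x09
  'G' = 0x47 → acc = 0x4E
  'S' = 0x53 → acc = 0x1D
  'A' = 0x41 → acc = 0x5C
  ',' = 0x2C → acc = 0x70
  '1' = 0x31 → acc = 0x41
  '.' = 0x2E → acc = 0x6F
  '5' = 0x35 → acc = 0x5A
  ',' = 0x2C → acc = 0x76
  '7' = 0x37 → acc = 0x41
  '3' = 0x33 → acc = 0x72
  '0' = 0x30 → acc = 0x42
  ',' = 0x2C → acc = 0x6E
  '3' = 0x33 → acc = 0x5D
  '9' = 0x39 → acc = 0x64
  '8' = 0x38 → acc = 0x5C
  '1' = 0x31 → acc = 0x6D
  '.' = 0x2E → acc = 0x43
  ',' = 0x2C → acc = 0x6F
  '4' = 0x34 → acc = 0x5B
  '4' = 0x34 → acc = 0x6F
Checksum = 0x6F.

6F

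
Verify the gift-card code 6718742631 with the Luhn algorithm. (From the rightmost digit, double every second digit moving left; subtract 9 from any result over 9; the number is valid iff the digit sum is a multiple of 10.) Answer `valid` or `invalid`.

invalid

From the right, keep odd positions and double even positions (subtract 9 from any doubled value over 9):
  doubled (positions 2,4,...): 6 4 5 2 3 → sum 20
  kept (positions 1,3,...): 1 6 4 8 7 → sum 26
Total = 46.
46 mod 10 = 6, so the number is invalid.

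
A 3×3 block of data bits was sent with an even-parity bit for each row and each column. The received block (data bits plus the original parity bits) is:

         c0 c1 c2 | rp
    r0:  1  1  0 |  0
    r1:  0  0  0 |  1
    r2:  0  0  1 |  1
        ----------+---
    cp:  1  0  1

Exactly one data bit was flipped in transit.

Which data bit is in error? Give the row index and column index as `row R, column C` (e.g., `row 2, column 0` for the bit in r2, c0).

Recompute each row's even parity and compare to rp:
  r0: data parity 0, sent rp 0 → ok
  r1: data parity 0, sent rp 1 → mismatch
  r2: data parity 1, sent rp 1 → ok
Recompute each column's even parity and compare to cp:
  c0: data parity 1, sent cp 1 → ok
  c1: data parity 1, sent cp 0 → mismatch
  c2: data parity 1, sent cp 1 → ok
Exactly one row (r1) and one column (c1) fail → the flipped bit is at their intersection.

row 1, column 1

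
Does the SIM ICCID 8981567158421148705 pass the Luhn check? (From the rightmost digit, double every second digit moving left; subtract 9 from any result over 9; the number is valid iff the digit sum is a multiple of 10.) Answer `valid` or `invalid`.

valid

From the right, keep odd positions and double even positions (subtract 9 from any doubled value over 9):
  doubled (positions 2,4,...): 0 7 2 4 7 2 3 2 9 → sum 36
  kept (positions 1,3,...): 5 7 4 1 4 5 7 5 8 8 → sum 54
Total = 90.
90 mod 10 = 0, so the number is valid.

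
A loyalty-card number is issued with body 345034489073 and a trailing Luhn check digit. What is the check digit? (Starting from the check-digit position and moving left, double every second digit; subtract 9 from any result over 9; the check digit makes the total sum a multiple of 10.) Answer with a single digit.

Partial digits right→left: 3 7 0 9 8 4 4 3 0 5 4 3
Double every second digit counting from the check-digit position (so the 1st, 3rd, 5th, ... of the partial from the right).
  doubled (with −9 where >9): 6 0 7 8 0 8 → sum 29
  kept as-is: 7 9 4 3 5 3 → sum 31
Total = 29 + 31 = 60.
Check digit = (10 − (60 mod 10)) mod 10 = 0.

0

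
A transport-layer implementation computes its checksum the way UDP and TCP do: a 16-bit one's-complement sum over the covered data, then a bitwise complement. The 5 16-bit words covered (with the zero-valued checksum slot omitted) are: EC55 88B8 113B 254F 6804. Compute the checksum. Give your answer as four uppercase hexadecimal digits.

EC62

One's-complement addition (fold any carry out of bit 15 back into bit 0):
  0xEC55 + 0x88B8 = 0x1750D → wrap carry → 0x750E
  0x750E + 0x113B = 0x08649
  0x8649 + 0x254F = 0x0AB98
  0xAB98 + 0x6804 = 0x1139C → wrap carry → 0x139D
One's-complement sum = 0x139D.
Checksum = ~0x139D & 0xFFFF = 0xEC62.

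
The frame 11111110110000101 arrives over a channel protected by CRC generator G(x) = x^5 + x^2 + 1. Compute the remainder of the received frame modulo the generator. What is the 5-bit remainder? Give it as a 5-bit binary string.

00001

Modulo-2 division of 11111110110000101 by 100101:
  pos 0: 111111 XOR 100101 = 011010
  pos 1: 110101 XOR 100101 = 010000
  pos 2: 100000 XOR 100101 = 000101
  pos 5: 101110 XOR 100101 = 001011
  pos 7: 101100 XOR 100101 = 001001
  pos 9: 100101 XOR 100101 = 000000
Remainder = 00001 (nonzero — an error is detected).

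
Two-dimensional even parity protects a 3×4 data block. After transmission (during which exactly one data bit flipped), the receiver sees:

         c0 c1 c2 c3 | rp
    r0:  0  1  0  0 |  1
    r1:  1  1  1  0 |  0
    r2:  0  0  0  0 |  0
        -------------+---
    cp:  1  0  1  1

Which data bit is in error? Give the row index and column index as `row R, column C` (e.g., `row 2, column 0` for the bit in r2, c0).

row 1, column 3

Recompute each row's even parity and compare to rp:
  r0: data parity 1, sent rp 1 → ok
  r1: data parity 1, sent rp 0 → mismatch
  r2: data parity 0, sent rp 0 → ok
Recompute each column's even parity and compare to cp:
  c0: data parity 1, sent cp 1 → ok
  c1: data parity 0, sent cp 0 → ok
  c2: data parity 1, sent cp 1 → ok
  c3: data parity 0, sent cp 1 → mismatch
Exactly one row (r1) and one column (c3) fail → the flipped bit is at their intersection.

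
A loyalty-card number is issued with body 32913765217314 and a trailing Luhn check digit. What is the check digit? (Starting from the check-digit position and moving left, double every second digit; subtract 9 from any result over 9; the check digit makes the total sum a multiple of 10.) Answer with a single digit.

1

Partial digits right→left: 4 1 3 7 1 2 5 6 7 3 1 9 2 3
Double every second digit counting from the check-digit position (so the 1st, 3rd, 5th, ... of the partial from the right).
  doubled (with −9 where >9): 8 6 2 1 5 2 4 → sum 28
  kept as-is: 1 7 2 6 3 9 3 → sum 31
Total = 28 + 31 = 59.
Check digit = (10 − (59 mod 10)) mod 10 = 1.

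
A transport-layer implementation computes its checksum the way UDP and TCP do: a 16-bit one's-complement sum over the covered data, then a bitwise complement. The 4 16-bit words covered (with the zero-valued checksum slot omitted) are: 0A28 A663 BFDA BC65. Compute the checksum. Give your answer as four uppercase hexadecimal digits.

D333

One's-complement addition (fold any carry out of bit 15 back into bit 0):
  0x0A28 + 0xA663 = 0x0B08B
  0xB08B + 0xBFDA = 0x17065 → wrap carry → 0x7066
  0x7066 + 0xBC65 = 0x12CCB → wrap carry → 0x2CCC
One's-complement sum = 0x2CCC.
Checksum = ~0x2CCC & 0xFFFF = 0xD333.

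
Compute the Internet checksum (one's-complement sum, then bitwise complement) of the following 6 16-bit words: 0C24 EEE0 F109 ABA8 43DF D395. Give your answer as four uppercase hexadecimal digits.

One's-complement addition (fold any carry out of bit 15 back into bit 0):
  0x0C24 + 0xEEE0 = 0x0FB04
  0xFB04 + 0xF109 = 0x1EC0D → wrap carry → 0xEC0E
  0xEC0E + 0xABA8 = 0x197B6 → wrap carry → 0x97B7
  0x97B7 + 0x43DF = 0x0DB96
  0xDB96 + 0xD395 = 0x1AF2B → wrap carry → 0xAF2C
One's-complement sum = 0xAF2C.
Checksum = ~0xAF2C & 0xFFFF = 0x50D3.

50D3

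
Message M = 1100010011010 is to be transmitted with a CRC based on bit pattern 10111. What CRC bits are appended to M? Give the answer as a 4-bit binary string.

Append 4 zeros: 11000100110100000. Divide by 10111 (XOR where the leading bit is 1):
  pos 0: 11000 XOR 10111 = 01111
  pos 1: 11111 XOR 10111 = 01000
  pos 2: 10000 XOR 10111 = 00111
  pos 4: 11101 XOR 10111 = 01010
  pos 5: 10101 XOR 10111 = 00010
  pos 8: 10010 XOR 10111 = 00101
  pos 10: 10100 XOR 10111 = 00011
Remainder (last 4 bits) = 1100. This is the CRC / FCS.

1100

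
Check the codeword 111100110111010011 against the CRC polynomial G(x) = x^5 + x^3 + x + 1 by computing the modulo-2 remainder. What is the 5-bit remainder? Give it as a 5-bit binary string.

00000

Modulo-2 division of 111100110111010011 by 101011:
  pos 0: 111100 XOR 101011 = 010111
  pos 1: 101111 XOR 101011 = 000100
  pos 4: 100101 XOR 101011 = 001110
  pos 6: 111011 XOR 101011 = 010000
  pos 7: 100000 XOR 101011 = 001011
  pos 9: 101110 XOR 101011 = 000101
  pos 12: 101011 XOR 101011 = 000000
Remainder = 00000 (zero — the frame passes the CRC check).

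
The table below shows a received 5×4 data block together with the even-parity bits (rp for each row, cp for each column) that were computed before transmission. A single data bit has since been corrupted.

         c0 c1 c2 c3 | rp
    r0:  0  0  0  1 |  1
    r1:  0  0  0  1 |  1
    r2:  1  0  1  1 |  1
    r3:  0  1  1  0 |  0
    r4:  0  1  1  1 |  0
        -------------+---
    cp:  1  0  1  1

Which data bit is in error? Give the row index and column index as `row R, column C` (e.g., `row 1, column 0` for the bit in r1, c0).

row 4, column 3

Recompute each row's even parity and compare to rp:
  r0: data parity 1, sent rp 1 → ok
  r1: data parity 1, sent rp 1 → ok
  r2: data parity 1, sent rp 1 → ok
  r3: data parity 0, sent rp 0 → ok
  r4: data parity 1, sent rp 0 → mismatch
Recompute each column's even parity and compare to cp:
  c0: data parity 1, sent cp 1 → ok
  c1: data parity 0, sent cp 0 → ok
  c2: data parity 1, sent cp 1 → ok
  c3: data parity 0, sent cp 1 → mismatch
Exactly one row (r4) and one column (c3) fail → the flipped bit is at their intersection.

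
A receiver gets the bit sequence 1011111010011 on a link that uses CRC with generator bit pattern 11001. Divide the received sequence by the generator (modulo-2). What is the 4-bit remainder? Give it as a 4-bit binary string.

Modulo-2 division of 1011111010011 by 11001:
  pos 0: 10111 XOR 11001 = 01110
  pos 1: 11101 XOR 11001 = 00100
  pos 3: 10010 XOR 11001 = 01011
  pos 4: 10111 XOR 11001 = 01110
  pos 5: 11100 XOR 11001 = 00101
  pos 7: 10101 XOR 11001 = 01100
  pos 8: 11001 XOR 11001 = 00000
Remainder = 0000 (zero — the frame passes the CRC check).

0000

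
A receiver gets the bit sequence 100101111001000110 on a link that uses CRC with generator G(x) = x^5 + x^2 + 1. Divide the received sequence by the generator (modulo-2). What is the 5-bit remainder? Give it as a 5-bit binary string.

Modulo-2 division of 100101111001000110 by 100101:
  pos 0: 100101 XOR 100101 = 000000
  pos 6: 111001 XOR 100101 = 011100
  pos 7: 111000 XOR 100101 = 011101
  pos 8: 111010 XOR 100101 = 011111
  pos 9: 111110 XOR 100101 = 011011
  pos 10: 110111 XOR 100101 = 010010
  pos 11: 100101 XOR 100101 = 000000
Remainder = 00000 (zero — the frame passes the CRC check).

00000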